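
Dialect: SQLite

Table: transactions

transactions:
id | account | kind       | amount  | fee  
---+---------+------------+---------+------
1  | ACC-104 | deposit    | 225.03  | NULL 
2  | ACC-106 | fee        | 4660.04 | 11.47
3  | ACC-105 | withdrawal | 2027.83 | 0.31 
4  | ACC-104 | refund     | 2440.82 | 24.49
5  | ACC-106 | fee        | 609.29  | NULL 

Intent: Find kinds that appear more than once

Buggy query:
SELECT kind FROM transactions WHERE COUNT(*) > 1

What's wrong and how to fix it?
Bug: WHERE can't reference COUNT(*); aggregates are computed after WHERE

Fix: Group first, then use HAVING for the count condition

Corrected query:
SELECT kind FROM transactions GROUP BY kind HAVING COUNT(*) > 1

Result:
kind
----
fee 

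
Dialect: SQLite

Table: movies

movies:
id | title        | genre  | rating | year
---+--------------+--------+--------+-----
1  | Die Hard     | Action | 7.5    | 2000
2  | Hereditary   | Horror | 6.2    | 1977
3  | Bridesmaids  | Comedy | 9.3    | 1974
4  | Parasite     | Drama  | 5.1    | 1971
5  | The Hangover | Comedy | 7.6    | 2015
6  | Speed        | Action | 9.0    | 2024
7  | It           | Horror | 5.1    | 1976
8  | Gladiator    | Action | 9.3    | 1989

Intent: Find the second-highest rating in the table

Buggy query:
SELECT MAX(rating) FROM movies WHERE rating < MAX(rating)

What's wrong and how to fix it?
Bug: MAX(rating) on the right of the comparison is an aggregate-in-WHERE error

Fix: Put the inner MAX in a scalar subquery

Corrected query:
SELECT MAX(rating) FROM movies WHERE rating < (SELECT MAX(rating) FROM movies)

Result:
MAX(rating)
-----------
9          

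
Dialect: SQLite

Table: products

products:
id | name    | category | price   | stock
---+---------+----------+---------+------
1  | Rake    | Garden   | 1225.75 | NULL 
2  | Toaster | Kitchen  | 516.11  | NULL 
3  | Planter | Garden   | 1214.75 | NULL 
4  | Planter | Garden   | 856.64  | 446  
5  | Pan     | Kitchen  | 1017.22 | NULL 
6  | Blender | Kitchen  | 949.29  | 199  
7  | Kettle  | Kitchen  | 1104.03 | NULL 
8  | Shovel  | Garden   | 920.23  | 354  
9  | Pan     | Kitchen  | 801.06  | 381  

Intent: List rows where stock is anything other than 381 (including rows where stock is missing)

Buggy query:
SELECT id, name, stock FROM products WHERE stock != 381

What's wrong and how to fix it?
Bug: 'stock != 381' is unknown when stock is NULL, so NULL rows are silently excluded

Fix: Add an explicit OR stock IS NULL to include the missing-value rows

Corrected query:
SELECT id, name, stock FROM products WHERE stock != 381 OR stock IS NULL

Result:
id | name    | stock
---+---------+------
1  | Rake    | NULL 
2  | Toaster | NULL 
3  | Planter | NULL 
4  | Planter | 446  
5  | Pan     | NULL 
6  | Blender | 199  
7  | Kettle  | NULL 
8  | Shovel  | 354  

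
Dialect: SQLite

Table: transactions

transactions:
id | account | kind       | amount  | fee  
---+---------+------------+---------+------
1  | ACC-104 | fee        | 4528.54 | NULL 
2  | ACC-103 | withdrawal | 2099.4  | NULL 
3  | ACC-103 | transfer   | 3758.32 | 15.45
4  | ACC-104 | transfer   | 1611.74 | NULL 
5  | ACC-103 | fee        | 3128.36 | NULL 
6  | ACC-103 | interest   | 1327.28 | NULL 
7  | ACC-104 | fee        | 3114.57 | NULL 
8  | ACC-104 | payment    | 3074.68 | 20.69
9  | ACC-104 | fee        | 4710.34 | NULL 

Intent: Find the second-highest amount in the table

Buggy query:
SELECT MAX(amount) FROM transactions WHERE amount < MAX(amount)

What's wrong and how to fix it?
Bug: MAX(amount) on the right of the comparison is an aggregate-in-WHERE error

Fix: Compute the overall MAX in a subquery, then take MAX of rows below it

Corrected query:
SELECT MAX(amount) FROM transactions WHERE amount < (SELECT MAX(amount) FROM transactions)

Result:
MAX(amount)
-----------
4528.54    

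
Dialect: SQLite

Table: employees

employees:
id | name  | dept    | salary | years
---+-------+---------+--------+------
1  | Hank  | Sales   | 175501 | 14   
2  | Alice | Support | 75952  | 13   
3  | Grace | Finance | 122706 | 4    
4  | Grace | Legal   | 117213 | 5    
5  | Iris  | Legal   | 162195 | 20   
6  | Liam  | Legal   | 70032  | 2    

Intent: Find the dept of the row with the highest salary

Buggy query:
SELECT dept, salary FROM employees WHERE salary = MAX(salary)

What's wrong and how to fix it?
Bug: MAX(salary) is an aggregate and cannot be used directly in WHERE

Fix: Wrap MAX in a scalar subquery so WHERE compares against a single value

Corrected query:
SELECT dept, salary FROM employees WHERE salary = (SELECT MAX(salary) FROM employees)

Result:
dept  | salary
------+-------
Sales | 175501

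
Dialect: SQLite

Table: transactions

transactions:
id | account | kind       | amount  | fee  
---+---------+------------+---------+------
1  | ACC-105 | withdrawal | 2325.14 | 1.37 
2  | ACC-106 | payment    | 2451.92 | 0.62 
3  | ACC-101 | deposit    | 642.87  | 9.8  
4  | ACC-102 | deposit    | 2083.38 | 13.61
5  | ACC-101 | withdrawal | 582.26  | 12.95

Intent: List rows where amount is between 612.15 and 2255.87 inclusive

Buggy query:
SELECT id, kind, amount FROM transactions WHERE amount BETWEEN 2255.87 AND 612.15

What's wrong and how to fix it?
Bug: BETWEEN expects the lower bound first; with 2255.87 AND 612.15 the range is empty

Fix: Swap the bounds so the smaller value comes first

Corrected query:
SELECT id, kind, amount FROM transactions WHERE amount BETWEEN 612.15 AND 2255.87

Result:
id | kind    | amount 
---+---------+--------
3  | deposit | 642.87 
4  | deposit | 2083.38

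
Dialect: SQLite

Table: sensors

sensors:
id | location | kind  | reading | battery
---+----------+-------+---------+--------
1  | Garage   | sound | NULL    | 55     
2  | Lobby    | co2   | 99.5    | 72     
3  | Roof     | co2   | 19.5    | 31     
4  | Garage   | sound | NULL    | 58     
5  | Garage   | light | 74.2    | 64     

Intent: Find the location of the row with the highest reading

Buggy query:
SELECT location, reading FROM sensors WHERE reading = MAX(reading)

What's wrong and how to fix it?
Bug: MAX(reading) is an aggregate and cannot be used directly in WHERE

Fix: Wrap MAX in a scalar subquery so WHERE compares against a single value

Corrected query:
SELECT location, reading FROM sensors WHERE reading = (SELECT MAX(reading) FROM sensors)

Result:
location | reading
---------+--------
Lobby    | 99.5   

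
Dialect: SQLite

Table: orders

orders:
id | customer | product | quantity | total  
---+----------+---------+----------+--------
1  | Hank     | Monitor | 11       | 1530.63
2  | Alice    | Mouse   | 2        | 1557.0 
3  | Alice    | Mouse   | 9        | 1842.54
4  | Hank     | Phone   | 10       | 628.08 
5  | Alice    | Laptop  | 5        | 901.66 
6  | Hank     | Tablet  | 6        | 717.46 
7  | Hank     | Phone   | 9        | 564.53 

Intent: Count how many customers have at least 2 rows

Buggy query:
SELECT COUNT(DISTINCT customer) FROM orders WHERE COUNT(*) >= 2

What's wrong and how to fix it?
Bug: COUNT(*) cannot appear in WHERE; the per-group count doesn't exist yet

Fix: Group first with HAVING COUNT(*) >= 2, then COUNT the resulting groups

Corrected query:
SELECT COUNT(*) FROM (SELECT customer FROM orders GROUP BY customer HAVING COUNT(*) >= 2)

Result:
COUNT(*)
--------
2       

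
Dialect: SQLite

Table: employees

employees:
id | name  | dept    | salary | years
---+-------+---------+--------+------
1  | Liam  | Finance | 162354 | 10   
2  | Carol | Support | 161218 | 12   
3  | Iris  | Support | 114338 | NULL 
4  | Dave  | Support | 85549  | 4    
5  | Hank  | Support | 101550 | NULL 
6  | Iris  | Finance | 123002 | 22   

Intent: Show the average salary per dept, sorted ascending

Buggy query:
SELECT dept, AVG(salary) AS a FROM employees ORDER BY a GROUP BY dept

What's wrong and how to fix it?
Bug: GROUP BY must precede ORDER BY

Fix: Reorder: SELECT … FROM … GROUP BY … ORDER BY …

Corrected query:
SELECT dept, AVG(salary) AS a FROM employees GROUP BY dept ORDER BY a

Result:
dept    | a        
--------+----------
Support | 115663.75
Finance | 142678   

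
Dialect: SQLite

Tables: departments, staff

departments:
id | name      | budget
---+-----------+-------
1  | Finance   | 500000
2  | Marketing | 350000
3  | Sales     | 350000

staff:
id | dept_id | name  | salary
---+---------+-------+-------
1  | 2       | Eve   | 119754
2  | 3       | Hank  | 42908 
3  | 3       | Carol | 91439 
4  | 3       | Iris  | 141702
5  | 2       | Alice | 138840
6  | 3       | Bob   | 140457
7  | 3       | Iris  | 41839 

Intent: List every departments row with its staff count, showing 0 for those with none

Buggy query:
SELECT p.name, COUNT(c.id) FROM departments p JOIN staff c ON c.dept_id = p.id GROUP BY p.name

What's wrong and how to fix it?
Bug: INNER JOIN drops departments rows that have no matching staff rows

Fix: Switch to LEFT JOIN to retain unmatched parent rows

Corrected query:
SELECT p.name, COUNT(c.id) FROM departments p LEFT JOIN staff c ON c.dept_id = p.id GROUP BY p.name

Result:
name      | COUNT(c.id)
----------+------------
Finance   | 0          
Marketing | 2          
Sales     | 5          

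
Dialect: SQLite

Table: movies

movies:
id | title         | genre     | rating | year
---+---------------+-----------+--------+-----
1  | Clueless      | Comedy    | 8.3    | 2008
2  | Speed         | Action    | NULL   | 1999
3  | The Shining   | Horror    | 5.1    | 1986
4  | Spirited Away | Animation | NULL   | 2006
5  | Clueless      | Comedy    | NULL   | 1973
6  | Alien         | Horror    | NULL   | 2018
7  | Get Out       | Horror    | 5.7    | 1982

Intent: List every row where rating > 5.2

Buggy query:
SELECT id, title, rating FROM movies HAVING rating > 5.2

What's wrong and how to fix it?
Bug: HAVING filters the output of aggregation, but this query has no GROUP BY and no aggregate functions, so SQLite rejects it (HAVING clause on a non-aggregate query); the condition here is per row

Fix: Use WHERE for row-level filtering

Corrected query:
SELECT id, title, rating FROM movies WHERE rating > 5.2

Result:
id | title    | rating
---+----------+-------
1  | Clueless | 8.3   
7  | Get Out  | 5.7   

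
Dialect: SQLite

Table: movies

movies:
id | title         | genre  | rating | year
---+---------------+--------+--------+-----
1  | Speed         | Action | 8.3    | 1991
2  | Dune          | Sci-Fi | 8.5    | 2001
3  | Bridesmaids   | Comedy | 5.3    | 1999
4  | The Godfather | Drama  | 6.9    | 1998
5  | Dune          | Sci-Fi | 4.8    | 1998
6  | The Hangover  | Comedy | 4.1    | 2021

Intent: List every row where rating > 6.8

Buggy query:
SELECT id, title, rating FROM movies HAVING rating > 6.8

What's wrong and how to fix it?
Bug: This is a non-aggregate query (no GROUP BY, no aggregates), so in SQLite the HAVING clause is invalid here; a row-level condition belongs in WHERE

Fix: Replace HAVING with WHERE since the condition applies to individual rows

Corrected query:
SELECT id, title, rating FROM movies WHERE rating > 6.8

Result:
id | title         | rating
---+---------------+-------
1  | Speed         | 8.3   
2  | Dune          | 8.5   
4  | The Godfather | 6.9   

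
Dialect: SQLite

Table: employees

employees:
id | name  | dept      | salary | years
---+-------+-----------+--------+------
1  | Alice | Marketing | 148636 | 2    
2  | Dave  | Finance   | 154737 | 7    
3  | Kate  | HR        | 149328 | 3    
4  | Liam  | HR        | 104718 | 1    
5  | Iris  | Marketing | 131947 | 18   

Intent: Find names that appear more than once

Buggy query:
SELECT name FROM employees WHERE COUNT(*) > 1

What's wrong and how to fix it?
Bug: WHERE can't reference COUNT(*); aggregates are computed after WHERE

Fix: Group first, then use HAVING for the count condition

Corrected query:
SELECT name FROM employees GROUP BY name HAVING COUNT(*) > 1

Result:
(no rows)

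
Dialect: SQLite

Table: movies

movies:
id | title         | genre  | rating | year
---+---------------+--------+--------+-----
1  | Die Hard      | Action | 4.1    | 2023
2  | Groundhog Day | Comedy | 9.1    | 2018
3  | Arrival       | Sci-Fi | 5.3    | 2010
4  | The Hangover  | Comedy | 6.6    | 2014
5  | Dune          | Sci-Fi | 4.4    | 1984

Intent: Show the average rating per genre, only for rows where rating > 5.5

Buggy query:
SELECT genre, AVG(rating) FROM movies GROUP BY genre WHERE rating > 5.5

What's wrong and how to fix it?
Bug: WHERE cannot follow GROUP BY

Fix: Move the WHERE clause before GROUP BY

Corrected query:
SELECT genre, AVG(rating) FROM movies WHERE rating > 5.5 GROUP BY genre

Result:
genre  | AVG(rating)
-------+------------
Comedy | 7.85       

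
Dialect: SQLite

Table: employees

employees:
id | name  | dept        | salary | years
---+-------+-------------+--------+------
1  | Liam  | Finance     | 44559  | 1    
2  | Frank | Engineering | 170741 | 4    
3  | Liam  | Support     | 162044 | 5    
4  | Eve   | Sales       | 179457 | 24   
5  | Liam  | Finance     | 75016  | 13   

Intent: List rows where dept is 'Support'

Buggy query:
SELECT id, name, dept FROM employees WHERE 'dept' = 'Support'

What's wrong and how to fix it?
Bug: 'dept' in single quotes is a string literal, not the column; the comparison is literal-vs-literal and never true

Fix: Remove the quotes around the column name (or use double quotes for an identifier)

Corrected query:
SELECT id, name, dept FROM employees WHERE dept = 'Support'

Result:
id | name | dept   
---+------+--------
3  | Liam | Support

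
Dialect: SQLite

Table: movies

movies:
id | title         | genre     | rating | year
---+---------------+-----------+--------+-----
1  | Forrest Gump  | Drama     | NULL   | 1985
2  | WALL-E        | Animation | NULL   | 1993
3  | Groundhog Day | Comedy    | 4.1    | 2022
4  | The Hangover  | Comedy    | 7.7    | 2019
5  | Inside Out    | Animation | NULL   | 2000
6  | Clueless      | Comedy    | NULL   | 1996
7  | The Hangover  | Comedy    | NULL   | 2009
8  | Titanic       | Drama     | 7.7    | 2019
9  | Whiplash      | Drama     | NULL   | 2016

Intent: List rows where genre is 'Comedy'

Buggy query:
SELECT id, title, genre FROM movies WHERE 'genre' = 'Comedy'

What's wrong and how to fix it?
Bug: 'genre' in single quotes is a string literal, not the column; the comparison is literal-vs-literal and never true

Fix: Remove the quotes around the column name (or use double quotes for an identifier)

Corrected query:
SELECT id, title, genre FROM movies WHERE genre = 'Comedy'

Result:
id | title         | genre 
---+---------------+-------
3  | Groundhog Day | Comedy
4  | The Hangover  | Comedy
6  | Clueless      | Comedy
7  | The Hangover  | Comedy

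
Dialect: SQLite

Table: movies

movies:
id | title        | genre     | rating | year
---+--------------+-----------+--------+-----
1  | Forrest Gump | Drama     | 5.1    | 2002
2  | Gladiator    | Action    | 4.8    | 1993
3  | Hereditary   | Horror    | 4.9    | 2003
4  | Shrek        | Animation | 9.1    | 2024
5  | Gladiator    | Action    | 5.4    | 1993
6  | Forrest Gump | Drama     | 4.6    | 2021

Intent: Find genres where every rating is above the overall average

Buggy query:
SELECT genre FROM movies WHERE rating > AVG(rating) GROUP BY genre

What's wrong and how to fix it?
Bug: WHERE evaluates per row before aggregation, so AVG() is unavailable

Fix: Compute the overall average in a scalar subquery and compare each group's MIN against it in HAVING

Corrected query:
SELECT genre FROM movies GROUP BY genre HAVING MIN(rating) > (SELECT AVG(rating) FROM movies)

Result:
genre    
---------
Animation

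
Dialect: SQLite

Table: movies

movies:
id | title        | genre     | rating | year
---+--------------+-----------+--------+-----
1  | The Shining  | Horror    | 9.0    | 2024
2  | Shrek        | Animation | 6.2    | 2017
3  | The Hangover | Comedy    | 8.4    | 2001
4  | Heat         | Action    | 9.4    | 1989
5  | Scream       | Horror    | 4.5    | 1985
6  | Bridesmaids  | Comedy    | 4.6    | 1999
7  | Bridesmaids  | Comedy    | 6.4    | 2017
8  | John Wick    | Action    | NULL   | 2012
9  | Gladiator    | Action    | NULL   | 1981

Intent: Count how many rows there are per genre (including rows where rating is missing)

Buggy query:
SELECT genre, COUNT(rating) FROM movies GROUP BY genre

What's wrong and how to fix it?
Bug: COUNT(column) counts non-NULL values only; rows with NULL rating aren't counted

Fix: Replace COUNT(rating) with COUNT(*)

Corrected query:
SELECT genre, COUNT(*) FROM movies GROUP BY genre

Result:
genre     | COUNT(*)
----------+---------
Action    | 3       
Animation | 1       
Comedy    | 3       
Horror    | 2       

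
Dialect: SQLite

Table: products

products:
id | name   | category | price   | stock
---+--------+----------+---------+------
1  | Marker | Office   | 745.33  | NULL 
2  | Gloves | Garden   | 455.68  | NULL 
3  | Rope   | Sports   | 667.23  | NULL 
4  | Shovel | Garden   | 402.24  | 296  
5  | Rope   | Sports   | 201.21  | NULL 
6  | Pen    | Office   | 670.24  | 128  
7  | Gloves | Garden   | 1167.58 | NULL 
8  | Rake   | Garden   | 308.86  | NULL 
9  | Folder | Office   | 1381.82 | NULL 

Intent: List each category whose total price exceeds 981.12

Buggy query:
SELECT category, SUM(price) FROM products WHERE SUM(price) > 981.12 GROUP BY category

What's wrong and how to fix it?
Bug: WHERE runs before GROUP BY, so aggregates aren't available there

Fix: Use HAVING (which filters groups after aggregation) instead of WHERE

Corrected query:
SELECT category, SUM(price) FROM products GROUP BY category HAVING SUM(price) > 981.12

Result:
category | SUM(price)
---------+-----------
Garden   | 2334.36   
Office   | 2797.39   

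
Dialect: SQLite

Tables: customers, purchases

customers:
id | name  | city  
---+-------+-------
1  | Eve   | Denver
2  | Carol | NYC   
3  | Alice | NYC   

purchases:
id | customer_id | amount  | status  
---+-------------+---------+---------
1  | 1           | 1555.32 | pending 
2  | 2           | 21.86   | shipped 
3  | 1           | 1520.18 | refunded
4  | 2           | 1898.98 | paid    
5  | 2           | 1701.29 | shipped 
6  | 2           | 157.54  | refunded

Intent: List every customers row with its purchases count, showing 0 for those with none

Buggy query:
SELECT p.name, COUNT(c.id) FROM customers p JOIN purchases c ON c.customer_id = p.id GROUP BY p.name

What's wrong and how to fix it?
Bug: An inner join excludes parents with zero children

Fix: Switch to LEFT JOIN to retain unmatched parent rows

Corrected query:
SELECT p.name, COUNT(c.id) FROM customers p LEFT JOIN purchases c ON c.customer_id = p.id GROUP BY p.name

Result:
name  | COUNT(c.id)
------+------------
Alice | 0          
Carol | 4          
Eve   | 2          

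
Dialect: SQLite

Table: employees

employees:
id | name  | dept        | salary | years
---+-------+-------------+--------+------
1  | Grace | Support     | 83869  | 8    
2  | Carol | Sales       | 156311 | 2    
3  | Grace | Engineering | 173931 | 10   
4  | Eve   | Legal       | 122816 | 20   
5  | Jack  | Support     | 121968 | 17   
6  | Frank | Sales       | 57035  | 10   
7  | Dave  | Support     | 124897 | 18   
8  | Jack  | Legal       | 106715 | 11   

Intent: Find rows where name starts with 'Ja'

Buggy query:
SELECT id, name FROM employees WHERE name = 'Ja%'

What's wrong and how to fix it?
Bug: '=' compares the literal string including the % character; pattern matching needs LIKE

Fix: Replace '=' with LIKE so 'Ja%' is treated as a pattern

Corrected query:
SELECT id, name FROM employees WHERE name LIKE 'Ja%'

Result:
id | name
---+-----
5  | Jack
8  | Jack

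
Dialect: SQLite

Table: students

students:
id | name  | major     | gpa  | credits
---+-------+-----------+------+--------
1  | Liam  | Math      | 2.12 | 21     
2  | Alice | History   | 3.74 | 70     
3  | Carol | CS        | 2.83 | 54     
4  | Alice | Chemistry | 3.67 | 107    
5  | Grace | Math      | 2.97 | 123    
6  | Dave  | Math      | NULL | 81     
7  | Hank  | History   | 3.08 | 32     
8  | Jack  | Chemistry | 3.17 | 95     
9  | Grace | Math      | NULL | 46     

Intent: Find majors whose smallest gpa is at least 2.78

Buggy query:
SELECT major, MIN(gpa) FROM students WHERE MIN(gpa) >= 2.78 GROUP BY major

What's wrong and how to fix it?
Bug: Aggregates like MIN are computed per group after WHERE runs

Fix: Use HAVING for the per-group MIN condition

Corrected query:
SELECT major, MIN(gpa) FROM students GROUP BY major HAVING MIN(gpa) >= 2.78

Result:
major     | MIN(gpa)
----------+---------
CS        | 2.83    
Chemistry | 3.17    
History   | 3.08    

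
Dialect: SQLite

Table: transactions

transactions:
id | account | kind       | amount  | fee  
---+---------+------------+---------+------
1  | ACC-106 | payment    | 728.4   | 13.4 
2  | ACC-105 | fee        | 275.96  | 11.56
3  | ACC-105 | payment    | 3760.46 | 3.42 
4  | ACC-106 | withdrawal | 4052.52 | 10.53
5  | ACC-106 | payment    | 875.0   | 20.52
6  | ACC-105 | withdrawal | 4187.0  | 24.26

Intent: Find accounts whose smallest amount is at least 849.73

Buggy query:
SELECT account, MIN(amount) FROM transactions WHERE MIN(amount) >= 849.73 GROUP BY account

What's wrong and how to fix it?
Bug: MIN() in WHERE is a misuse of aggregate

Fix: Use HAVING for the per-group MIN condition

Corrected query:
SELECT account, MIN(amount) FROM transactions GROUP BY account HAVING MIN(amount) >= 849.73

Result:
(no rows)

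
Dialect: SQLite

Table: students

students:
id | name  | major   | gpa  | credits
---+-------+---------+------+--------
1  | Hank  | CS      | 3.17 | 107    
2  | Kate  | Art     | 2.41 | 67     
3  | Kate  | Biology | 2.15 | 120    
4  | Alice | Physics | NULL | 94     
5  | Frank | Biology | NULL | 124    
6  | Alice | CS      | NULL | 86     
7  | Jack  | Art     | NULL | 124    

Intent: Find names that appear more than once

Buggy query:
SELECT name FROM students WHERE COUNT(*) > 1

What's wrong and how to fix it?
Bug: WHERE can't reference COUNT(*); aggregates are computed after WHERE

Fix: Group first, then use HAVING for the count condition

Corrected query:
SELECT name FROM students GROUP BY name HAVING COUNT(*) > 1

Result:
name 
-----
Alice
Kate 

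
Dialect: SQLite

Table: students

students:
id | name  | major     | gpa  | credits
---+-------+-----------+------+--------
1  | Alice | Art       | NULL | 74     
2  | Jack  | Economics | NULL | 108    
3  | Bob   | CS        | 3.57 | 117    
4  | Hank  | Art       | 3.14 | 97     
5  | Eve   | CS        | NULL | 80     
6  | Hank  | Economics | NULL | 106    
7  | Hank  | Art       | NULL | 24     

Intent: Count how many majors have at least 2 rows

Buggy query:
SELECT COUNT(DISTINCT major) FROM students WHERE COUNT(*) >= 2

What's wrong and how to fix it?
Bug: WHERE filters individual rows, not groups, so a group-level COUNT is invalid there

Fix: Use a subquery that GROUPs and filters with HAVING, then count its rows

Corrected query:
SELECT COUNT(*) FROM (SELECT major FROM students GROUP BY major HAVING COUNT(*) >= 2)

Result:
COUNT(*)
--------
3       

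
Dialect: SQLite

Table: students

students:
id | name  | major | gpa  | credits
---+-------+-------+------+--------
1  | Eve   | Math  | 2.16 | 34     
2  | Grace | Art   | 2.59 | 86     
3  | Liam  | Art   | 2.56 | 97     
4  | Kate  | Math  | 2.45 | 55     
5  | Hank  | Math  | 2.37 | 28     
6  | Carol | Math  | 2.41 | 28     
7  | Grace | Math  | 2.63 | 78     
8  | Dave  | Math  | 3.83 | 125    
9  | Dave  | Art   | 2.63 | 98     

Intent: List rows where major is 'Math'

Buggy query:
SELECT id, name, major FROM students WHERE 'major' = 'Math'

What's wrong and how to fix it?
Bug: Single quotes denote string literals in SQL; the column name is being compared as a constant string

Fix: Remove the quotes around the column name (or use double quotes for an identifier)

Corrected query:
SELECT id, name, major FROM students WHERE major = 'Math'

Result:
id | name  | major
---+-------+------
1  | Eve   | Math 
4  | Kate  | Math 
5  | Hank  | Math 
6  | Carol | Math 
7  | Grace | Math 
8  | Dave  | Math 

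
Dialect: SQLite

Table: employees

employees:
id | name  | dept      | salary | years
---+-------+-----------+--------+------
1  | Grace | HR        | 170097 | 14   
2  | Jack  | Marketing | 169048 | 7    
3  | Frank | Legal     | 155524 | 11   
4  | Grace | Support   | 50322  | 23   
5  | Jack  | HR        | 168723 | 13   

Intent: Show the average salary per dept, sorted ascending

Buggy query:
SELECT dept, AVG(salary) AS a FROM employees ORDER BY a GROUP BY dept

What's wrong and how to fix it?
Bug: GROUP BY must precede ORDER BY

Fix: Reorder: SELECT … FROM … GROUP BY … ORDER BY …

Corrected query:
SELECT dept, AVG(salary) AS a FROM employees GROUP BY dept ORDER BY a

Result:
dept      | a     
----------+-------
Support   | 50322 
Legal     | 155524
Marketing | 169048
HR        | 169410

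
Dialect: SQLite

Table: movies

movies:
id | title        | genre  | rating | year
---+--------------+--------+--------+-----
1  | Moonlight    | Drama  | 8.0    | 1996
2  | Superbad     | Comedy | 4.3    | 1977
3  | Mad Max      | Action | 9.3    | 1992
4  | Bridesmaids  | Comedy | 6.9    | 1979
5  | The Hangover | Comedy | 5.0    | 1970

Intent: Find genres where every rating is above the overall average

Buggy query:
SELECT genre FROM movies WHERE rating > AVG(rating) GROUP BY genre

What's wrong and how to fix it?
Bug: AVG() is an aggregate; it can't sit directly in WHERE

Fix: Compute the overall average in a scalar subquery and compare each group's MIN against it in HAVING

Corrected query:
SELECT genre FROM movies GROUP BY genre HAVING MIN(rating) > (SELECT AVG(rating) FROM movies)

Result:
genre 
------
Action
Drama 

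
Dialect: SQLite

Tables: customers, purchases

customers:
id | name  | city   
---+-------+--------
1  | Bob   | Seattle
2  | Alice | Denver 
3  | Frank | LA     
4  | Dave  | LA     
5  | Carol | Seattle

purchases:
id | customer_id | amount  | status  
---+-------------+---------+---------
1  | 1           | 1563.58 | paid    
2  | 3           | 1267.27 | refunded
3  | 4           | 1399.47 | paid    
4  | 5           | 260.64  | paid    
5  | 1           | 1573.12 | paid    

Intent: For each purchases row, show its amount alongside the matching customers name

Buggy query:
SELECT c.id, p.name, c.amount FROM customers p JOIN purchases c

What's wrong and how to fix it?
Bug: JOIN with no ON clause produces a cartesian product; every purchases row pairs with every customers row

Fix: Add ON c.customer_id = p.id to the JOIN

Corrected query:
SELECT c.id, p.name, c.amount FROM customers p JOIN purchases c ON c.customer_id = p.id

Result:
id | name  | amount 
---+-------+--------
1  | Bob   | 1563.58
2  | Frank | 1267.27
3  | Dave  | 1399.47
4  | Carol | 260.64 
5  | Bob   | 1573.12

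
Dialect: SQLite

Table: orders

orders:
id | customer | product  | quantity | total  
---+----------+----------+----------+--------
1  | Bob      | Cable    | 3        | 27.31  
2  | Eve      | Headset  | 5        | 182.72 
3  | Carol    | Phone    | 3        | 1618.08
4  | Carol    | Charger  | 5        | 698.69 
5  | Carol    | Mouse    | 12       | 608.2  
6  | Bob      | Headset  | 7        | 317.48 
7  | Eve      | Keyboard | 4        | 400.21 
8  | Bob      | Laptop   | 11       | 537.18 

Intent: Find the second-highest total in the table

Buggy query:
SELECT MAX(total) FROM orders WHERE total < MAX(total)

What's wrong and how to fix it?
Bug: The inner MAX is an aggregate inside WHERE, which is not allowed

Fix: Put the inner MAX in a scalar subquery

Corrected query:
SELECT MAX(total) FROM orders WHERE total < (SELECT MAX(total) FROM orders)

Result:
MAX(total)
----------
698.69    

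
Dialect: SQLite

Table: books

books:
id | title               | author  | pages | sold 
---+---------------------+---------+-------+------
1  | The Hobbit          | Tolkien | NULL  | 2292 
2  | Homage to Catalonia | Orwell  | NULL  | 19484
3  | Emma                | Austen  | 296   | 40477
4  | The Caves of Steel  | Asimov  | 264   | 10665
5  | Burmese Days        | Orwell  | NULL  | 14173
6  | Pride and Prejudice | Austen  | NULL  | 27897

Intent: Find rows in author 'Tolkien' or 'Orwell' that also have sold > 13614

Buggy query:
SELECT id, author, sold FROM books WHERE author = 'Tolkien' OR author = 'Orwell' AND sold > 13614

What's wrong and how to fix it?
Bug: Without parentheses, AND is evaluated before OR, so the sold filter only applies to the 'Orwell' branch

Fix: Group the OR with parentheses (or use IN), then AND the threshold

Corrected query:
SELECT id, author, sold FROM books WHERE (author = 'Tolkien' OR author = 'Orwell') AND sold > 13614

Result:
id | author | sold 
---+--------+------
2  | Orwell | 19484
5  | Orwell | 14173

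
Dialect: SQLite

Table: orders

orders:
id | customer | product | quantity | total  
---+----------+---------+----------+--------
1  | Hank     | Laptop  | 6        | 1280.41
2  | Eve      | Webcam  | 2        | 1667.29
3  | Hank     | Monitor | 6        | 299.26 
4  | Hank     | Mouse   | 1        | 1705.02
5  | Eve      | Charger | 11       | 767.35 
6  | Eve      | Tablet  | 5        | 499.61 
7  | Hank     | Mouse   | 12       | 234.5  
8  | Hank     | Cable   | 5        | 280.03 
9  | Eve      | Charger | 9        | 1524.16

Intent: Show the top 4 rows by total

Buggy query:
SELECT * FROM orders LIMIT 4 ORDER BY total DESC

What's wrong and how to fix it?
Bug: ORDER BY cannot follow LIMIT; LIMIT is the final clause

Fix: Swap the clauses: ORDER BY first, then LIMIT

Corrected query:
SELECT * FROM orders ORDER BY total DESC LIMIT 4

Result:
id | customer | product | quantity | total  
---+----------+---------+----------+--------
4  | Hank     | Mouse   | 1        | 1705.02
2  | Eve      | Webcam  | 2        | 1667.29
9  | Eve      | Charger | 9        | 1524.16
1  | Hank     | Laptop  | 6        | 1280.41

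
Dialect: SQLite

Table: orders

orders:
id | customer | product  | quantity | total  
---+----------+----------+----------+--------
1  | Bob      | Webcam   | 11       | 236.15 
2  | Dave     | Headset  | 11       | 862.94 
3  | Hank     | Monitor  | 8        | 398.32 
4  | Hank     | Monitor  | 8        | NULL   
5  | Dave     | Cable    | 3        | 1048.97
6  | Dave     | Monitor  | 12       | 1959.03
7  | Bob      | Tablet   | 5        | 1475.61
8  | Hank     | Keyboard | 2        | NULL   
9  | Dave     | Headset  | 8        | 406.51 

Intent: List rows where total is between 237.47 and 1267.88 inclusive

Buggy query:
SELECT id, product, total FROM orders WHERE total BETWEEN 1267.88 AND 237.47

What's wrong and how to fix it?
Bug: BETWEEN expects the lower bound first; with 1267.88 AND 237.47 the range is empty

Fix: Write BETWEEN 237.47 AND 1267.88

Corrected query:
SELECT id, product, total FROM orders WHERE total BETWEEN 237.47 AND 1267.88

Result:
id | product | total  
---+---------+--------
2  | Headset | 862.94 
3  | Monitor | 398.32 
5  | Cable   | 1048.97
9  | Headset | 406.51 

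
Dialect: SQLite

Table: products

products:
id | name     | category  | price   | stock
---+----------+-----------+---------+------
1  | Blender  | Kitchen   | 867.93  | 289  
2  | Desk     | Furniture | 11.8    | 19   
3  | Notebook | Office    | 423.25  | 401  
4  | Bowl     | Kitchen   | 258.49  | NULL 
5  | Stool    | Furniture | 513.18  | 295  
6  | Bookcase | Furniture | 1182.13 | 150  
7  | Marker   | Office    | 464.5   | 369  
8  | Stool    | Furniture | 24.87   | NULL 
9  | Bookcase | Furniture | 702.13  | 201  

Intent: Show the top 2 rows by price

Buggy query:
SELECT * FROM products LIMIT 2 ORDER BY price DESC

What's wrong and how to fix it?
Bug: ORDER BY cannot follow LIMIT; LIMIT is the final clause

Fix: Sort with ORDER BY, then apply LIMIT

Corrected query:
SELECT * FROM products ORDER BY price DESC LIMIT 2

Result:
id | name     | category  | price   | stock
---+----------+-----------+---------+------
6  | Bookcase | Furniture | 1182.13 | 150  
1  | Blender  | Kitchen   | 867.93  | 289  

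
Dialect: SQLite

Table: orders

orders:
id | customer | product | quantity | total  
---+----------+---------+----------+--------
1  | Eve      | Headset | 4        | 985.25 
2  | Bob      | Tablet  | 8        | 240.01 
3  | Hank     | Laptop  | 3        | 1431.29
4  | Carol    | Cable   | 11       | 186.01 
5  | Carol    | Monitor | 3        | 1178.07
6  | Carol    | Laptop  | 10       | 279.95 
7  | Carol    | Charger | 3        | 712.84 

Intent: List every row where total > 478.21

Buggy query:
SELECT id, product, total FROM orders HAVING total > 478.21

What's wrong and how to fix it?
Bug: This is a non-aggregate query (no GROUP BY, no aggregates), so in SQLite the HAVING clause is invalid here; a row-level condition belongs in WHERE

Fix: Replace HAVING with WHERE since the condition applies to individual rows

Corrected query:
SELECT id, product, total FROM orders WHERE total > 478.21

Result:
id | product | total  
---+---------+--------
1  | Headset | 985.25 
3  | Laptop  | 1431.29
5  | Monitor | 1178.07
7  | Charger | 712.84 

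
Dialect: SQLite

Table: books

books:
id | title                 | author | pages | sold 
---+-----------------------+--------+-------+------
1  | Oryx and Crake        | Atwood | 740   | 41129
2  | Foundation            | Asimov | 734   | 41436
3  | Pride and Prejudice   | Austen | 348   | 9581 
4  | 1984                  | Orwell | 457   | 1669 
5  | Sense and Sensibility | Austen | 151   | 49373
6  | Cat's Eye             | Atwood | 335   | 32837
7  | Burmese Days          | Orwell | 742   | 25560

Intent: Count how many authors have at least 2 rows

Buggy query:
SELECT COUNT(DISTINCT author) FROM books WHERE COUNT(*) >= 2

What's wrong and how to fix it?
Bug: WHERE filters individual rows, not groups, so a group-level COUNT is invalid there

Fix: Use a subquery that GROUPs and filters with HAVING, then count its rows

Corrected query:
SELECT COUNT(*) FROM (SELECT author FROM books GROUP BY author HAVING COUNT(*) >= 2)

Result:
COUNT(*)
--------
3       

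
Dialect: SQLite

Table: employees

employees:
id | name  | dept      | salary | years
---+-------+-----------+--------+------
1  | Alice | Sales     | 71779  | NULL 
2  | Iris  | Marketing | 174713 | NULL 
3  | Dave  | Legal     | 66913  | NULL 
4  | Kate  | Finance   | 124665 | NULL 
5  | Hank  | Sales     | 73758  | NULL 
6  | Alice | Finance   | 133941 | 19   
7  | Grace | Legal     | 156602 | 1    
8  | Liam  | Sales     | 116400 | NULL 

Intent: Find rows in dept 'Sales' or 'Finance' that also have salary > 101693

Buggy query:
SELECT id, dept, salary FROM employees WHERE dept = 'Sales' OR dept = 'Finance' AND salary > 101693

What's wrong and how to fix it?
Bug: AND binds tighter than OR, so this parses as dept = 'Sales' OR (dept = 'Finance' AND salary > 101693)

Fix: Group the OR with parentheses (or use IN), then AND the threshold

Corrected query:
SELECT id, dept, salary FROM employees WHERE (dept = 'Sales' OR dept = 'Finance') AND salary > 101693

Result:
id | dept    | salary
---+---------+-------
4  | Finance | 124665
6  | Finance | 133941
8  | Sales   | 116400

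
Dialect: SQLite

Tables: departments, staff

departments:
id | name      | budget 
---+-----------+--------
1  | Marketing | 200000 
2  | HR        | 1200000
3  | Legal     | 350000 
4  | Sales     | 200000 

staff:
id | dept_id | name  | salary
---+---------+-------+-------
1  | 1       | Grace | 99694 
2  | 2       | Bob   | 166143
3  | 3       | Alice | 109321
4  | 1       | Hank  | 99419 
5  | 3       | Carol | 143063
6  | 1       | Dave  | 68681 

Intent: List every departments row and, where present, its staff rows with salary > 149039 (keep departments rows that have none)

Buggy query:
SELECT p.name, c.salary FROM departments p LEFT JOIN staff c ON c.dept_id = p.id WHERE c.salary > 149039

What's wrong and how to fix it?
Bug: A WHERE condition on the right-hand table after LEFT JOIN drops unmatched parents

Fix: Move the right-table condition into the ON clause so unmatched parents are kept

Corrected query:
SELECT p.name, c.salary FROM departments p LEFT JOIN staff c ON c.dept_id = p.id AND c.salary > 149039

Result:
name      | salary
----------+-------
Marketing | NULL  
HR        | 166143
Legal     | NULL  
Sales     | NULL  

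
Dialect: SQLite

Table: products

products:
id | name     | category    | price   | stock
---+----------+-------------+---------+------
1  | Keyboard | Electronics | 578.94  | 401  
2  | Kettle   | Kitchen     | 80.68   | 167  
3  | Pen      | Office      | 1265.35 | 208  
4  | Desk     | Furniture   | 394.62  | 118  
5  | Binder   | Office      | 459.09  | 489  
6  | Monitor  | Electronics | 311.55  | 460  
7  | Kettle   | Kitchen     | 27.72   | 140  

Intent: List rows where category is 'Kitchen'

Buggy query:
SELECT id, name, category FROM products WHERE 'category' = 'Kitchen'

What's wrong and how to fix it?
Bug: Single quotes denote string literals in SQL; the column name is being compared as a constant string

Fix: Remove the quotes around the column name (or use double quotes for an identifier)

Corrected query:
SELECT id, name, category FROM products WHERE category = 'Kitchen'

Result:
id | name   | category
---+--------+---------
2  | Kettle | Kitchen 
7  | Kettle | Kitchen 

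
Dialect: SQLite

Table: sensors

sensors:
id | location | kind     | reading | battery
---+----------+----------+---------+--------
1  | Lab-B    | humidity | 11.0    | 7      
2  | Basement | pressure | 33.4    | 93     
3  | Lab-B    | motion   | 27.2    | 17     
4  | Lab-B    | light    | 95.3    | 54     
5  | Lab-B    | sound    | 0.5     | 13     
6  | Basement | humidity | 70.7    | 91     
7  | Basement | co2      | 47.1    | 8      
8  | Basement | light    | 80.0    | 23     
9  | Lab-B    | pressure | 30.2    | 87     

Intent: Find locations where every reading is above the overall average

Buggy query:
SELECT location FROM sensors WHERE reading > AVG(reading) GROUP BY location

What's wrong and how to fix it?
Bug: WHERE evaluates per row before aggregation, so AVG() is unavailable

Fix: Use a subquery for AVG and a HAVING MIN(...) filter so the condition holds for every row in the group

Corrected query:
SELECT location FROM sensors GROUP BY location HAVING MIN(reading) > (SELECT AVG(reading) FROM sensors)

Result:
(no rows)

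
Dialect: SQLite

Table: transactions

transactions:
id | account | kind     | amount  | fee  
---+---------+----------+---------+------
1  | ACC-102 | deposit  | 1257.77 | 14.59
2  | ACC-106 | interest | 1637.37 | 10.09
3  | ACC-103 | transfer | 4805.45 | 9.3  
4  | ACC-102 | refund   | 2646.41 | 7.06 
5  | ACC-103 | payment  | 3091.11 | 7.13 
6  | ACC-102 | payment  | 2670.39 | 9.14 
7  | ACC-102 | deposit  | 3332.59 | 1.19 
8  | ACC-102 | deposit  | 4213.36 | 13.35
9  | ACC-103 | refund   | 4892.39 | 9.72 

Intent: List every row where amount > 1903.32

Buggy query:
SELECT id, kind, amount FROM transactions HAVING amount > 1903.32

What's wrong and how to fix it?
Bug: HAVING filters the output of aggregation, but this query has no GROUP BY and no aggregate functions, so SQLite rejects it (HAVING clause on a non-aggregate query); the condition here is per row

Fix: Replace HAVING with WHERE since the condition applies to individual rows

Corrected query:
SELECT id, kind, amount FROM transactions WHERE amount > 1903.32

Result:
id | kind     | amount 
---+----------+--------
3  | transfer | 4805.45
4  | refund   | 2646.41
5  | payment  | 3091.11
6  | payment  | 2670.39
7  | deposit  | 3332.59
8  | deposit  | 4213.36
9  | refund   | 4892.39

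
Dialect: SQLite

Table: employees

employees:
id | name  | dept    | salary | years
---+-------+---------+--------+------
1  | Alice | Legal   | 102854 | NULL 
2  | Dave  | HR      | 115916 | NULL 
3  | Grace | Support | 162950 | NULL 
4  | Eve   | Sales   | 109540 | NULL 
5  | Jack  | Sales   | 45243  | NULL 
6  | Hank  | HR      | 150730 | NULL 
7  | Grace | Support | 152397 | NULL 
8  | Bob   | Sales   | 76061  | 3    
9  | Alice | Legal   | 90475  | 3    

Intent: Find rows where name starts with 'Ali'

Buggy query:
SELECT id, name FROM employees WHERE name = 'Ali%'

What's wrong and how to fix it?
Bug: '=' compares the literal string including the % character; pattern matching needs LIKE

Fix: Use LIKE for wildcard pattern matching

Corrected query:
SELECT id, name FROM employees WHERE name LIKE 'Ali%'

Result:
id | name 
---+------
1  | Alice
9  | Alice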